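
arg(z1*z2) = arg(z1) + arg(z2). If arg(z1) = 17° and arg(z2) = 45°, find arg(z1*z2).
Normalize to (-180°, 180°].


arg(z1*z2) = 17° + 45° = 62°
Normalized to (-180°, 180°]: 62°

62°


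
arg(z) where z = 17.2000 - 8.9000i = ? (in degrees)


Re = 17.2, Im = -8.9
arg = atan2(-8.9, 17.2) = -27.3589 degrees

arg(z) = -27.3589 degrees


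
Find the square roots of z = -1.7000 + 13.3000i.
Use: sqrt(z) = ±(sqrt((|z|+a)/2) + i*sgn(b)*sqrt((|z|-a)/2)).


|z| = sqrt(2.89+176.89) = 13.4082
sqrt((|z|+a)/2) = sqrt((13.4082+(-1.7))/2) = sqrt(5.8541) = 2.4195
sqrt((|z|-a)/2) = sqrt((13.4082-(-1.7))/2) = sqrt(7.5541) = 2.7485

±(2.4195 + 2.7485i) i.e. 2.4195 + 2.7485i and -2.4195 - 2.7485i


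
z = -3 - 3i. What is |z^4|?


|z| = sqrt(9+9) = sqrt(18) = 4.2426
|z^4| = |z|^4 = (sqrt(18))^4 = 18^2 = 324

|z^4| = 324


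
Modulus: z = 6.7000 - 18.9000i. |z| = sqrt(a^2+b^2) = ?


|z| = sqrt(6.7^2 + (-18.9)^2) = sqrt(44.89 + 357.21) = sqrt(402.1) = 20.0524

|z| = 20.0524


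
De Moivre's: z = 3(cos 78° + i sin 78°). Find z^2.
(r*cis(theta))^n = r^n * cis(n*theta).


r^2 = 3^2 = 9
n*theta = 2*78° = 156° = 156° (mod 360)
a = 9*cos(156°) = -8.2219
b = 9*sin(156°) = 3.6606

9 cis(156°) = -8.2219 + 3.6606i


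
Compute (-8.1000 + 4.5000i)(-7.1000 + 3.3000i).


Real = -8.1*(-7.1) - 4.5*3.3 = 57.51 - 14.85 = 42.66
Imag = -8.1*3.3 - (7.1)*4.5 = -26.73 - (31.95) = -58.68

42.6600 - 58.6800i


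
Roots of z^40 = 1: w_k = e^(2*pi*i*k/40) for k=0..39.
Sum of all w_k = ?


The sum of all 40th roots of unity is 0.
Geometric series: (1 - w^40)/(1 - w) = (1-1)/(1-w) = 0 since w^40 = 1, w ≠ 1.
Alternatively: coefficient of z^39 in z^40 - 1 is 0.

0


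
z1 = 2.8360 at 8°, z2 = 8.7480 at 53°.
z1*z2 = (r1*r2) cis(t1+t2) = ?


r = 2.8360 * 8.7480 = 24.8093
theta = 8° + 53° = 61° = 61° (mod 360)

24.8093 cis(61°)


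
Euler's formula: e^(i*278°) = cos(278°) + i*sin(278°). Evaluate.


cos(278°) = 0.1392
sin(278°) = -0.9903

e^(i*278°) = 0.1392 - 0.9903i


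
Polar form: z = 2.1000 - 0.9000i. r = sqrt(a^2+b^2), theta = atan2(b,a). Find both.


r = sqrt(4.41+0.81) = sqrt(5.22) = 2.2847
theta = atan2(-0.9, 2.1) = -23.1986 degrees

r = 2.2847, theta = -23.1986 degrees


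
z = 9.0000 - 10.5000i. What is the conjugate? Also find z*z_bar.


z_bar = 9.0000 + 10.5000i
z*z_bar = 9^2 + (-10.5)^2 = 81 + 110.25 = 191.25

z_bar = 9.0000 + 10.5000i, z*z_bar = 191.25


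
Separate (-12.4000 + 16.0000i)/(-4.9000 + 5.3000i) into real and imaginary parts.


Multiply by conjugate: (-12.4000 + 16.0000i)(-4.9000 - 5.3000i) / ((-4.9)^2 + 5.3^2)
Numerator real = -12.4*(-4.9) + 16*5.3 = 145.56
Numerator imag = 16*(-4.9) - (-12.4)*5.3 = -12.68
Denominator = 52.1
Re(z) = 145.56/52.1 = 2.7939
Im(z) = -12.68/52.1 = -0.2434

Re(z) = 2.7939, Im(z) = -0.2434


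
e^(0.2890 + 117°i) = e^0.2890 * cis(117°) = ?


e^0.2890 = 1.3351
cos(117°) = -0.454
sin(117°) = 0.891
Real = 1.3351*(-0.454) = -0.6061
Imag = 1.3351*0.891 = 1.1896

-0.6061 + 1.1896i


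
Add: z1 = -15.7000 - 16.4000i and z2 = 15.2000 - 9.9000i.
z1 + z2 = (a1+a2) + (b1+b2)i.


Real: -15.7 + 15.2 = -0.5
Imag: -16.4 - 9.9 = -26.3

-0.5000 - 26.3000i


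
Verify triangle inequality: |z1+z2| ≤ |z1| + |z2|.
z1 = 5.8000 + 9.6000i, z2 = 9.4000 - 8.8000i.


|z1| = sqrt(5.8^2 + 9.6^2) = sqrt(125.8) = 11.2161
|z2| = sqrt(9.4^2 + (-8.8)^2) = sqrt(165.8) = 12.8763
z1+z2 = 15.2000 + 0.8000i
|z1+z2| = sqrt(231.68) = 15.2210
|z1|+|z2| = 11.2161 + 12.8763 = 24.0924

|z1+z2| = 15.2210 ≤ |z1|+|z2| = 24.0924 (verified)


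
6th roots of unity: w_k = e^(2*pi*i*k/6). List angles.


The 6th roots of unity are cis(360k/6°) for k=0..5
Angle step = 360/6 = 60°
Primitive root: cis(60°)
Primitive root = 0.5000 + 0.8660i

6 roots at angles: 0°, 60°, 120°, 180°, 240°, 300°


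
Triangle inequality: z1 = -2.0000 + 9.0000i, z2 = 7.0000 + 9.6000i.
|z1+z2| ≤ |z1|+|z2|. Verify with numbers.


|z1| = sqrt((-2)^2 + 9^2) = sqrt(85) = 9.2195
|z2| = sqrt(7^2 + 9.6^2) = sqrt(141.16) = 11.8811
z1+z2 = 5.0000 + 18.6000i
|z1+z2| = sqrt(370.96) = 19.2603
|z1|+|z2| = 9.2195 + 11.8811 = 21.1006

|z1+z2| = 19.2603 ≤ |z1|+|z2| = 21.1006 (verified)


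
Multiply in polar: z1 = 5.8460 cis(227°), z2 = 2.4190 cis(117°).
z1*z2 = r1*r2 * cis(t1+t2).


r = 5.8460 * 2.4190 = 14.1415
theta = 227° + 117° = 344° = 344° (mod 360)

14.1415 cis(344°)


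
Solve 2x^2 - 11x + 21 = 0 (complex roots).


disc = (-11)^2 - 4*2*21 = 121 - 168 = -47
sqrt(|disc|) = sqrt(47) = 6.8557
Real part = 11/(2*2) = 2.7500
Imag part = 6.8557/(2*2) = 1.7139

2.7500 ± 1.7139i


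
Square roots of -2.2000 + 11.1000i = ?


|z| = sqrt(4.84+123.21) = 11.3159
sqrt((|z|+a)/2) = sqrt((11.3159+(-2.2))/2) = sqrt(4.5580) = 2.1349
sqrt((|z|-a)/2) = sqrt((11.3159-(-2.2))/2) = sqrt(6.7580) = 2.5996

±(2.1349 + 2.5996i) i.e. 2.1349 + 2.5996i and -2.1349 - 2.5996i


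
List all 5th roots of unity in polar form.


The 5th roots of unity are cis(360k/5°) for k=0..4
Angle step = 360/5 = 72°
Primitive root: cis(72°)
Primitive root = 0.3090 + 0.9511i

5 roots at angles: 0°, 72°, 144°, 216°, 288°


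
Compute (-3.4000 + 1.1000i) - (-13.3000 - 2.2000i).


Real: -3.4 + 13.3 = 9.9
Imag: 1.1 + 2.2 = 3.3

9.9000 + 3.3000i


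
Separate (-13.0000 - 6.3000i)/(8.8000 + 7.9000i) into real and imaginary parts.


Multiply by conjugate: (-13.0000 - 6.3000i)(8.8000 - 7.9000i) / (8.8^2 + 7.9^2)
Numerator real = -13*8.8 - (6.3)*7.9 = -164.17
Numerator imag = -6.3*8.8 - (-13)*7.9 = 47.26
Denominator = 139.85
Re(z) = -164.17/139.85 = -1.1739
Im(z) = 47.26/139.85 = 0.3379

Re(z) = -1.1739, Im(z) = 0.3379


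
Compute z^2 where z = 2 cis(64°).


r^2 = 2^2 = 4
n*theta = 2*64° = 128° = 128° (mod 360)
a = 4*cos(128°) = -2.4626
b = 4*sin(128°) = 3.1520

4 cis(128°) = -2.4626 + 3.1520i


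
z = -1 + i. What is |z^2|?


|z| = sqrt(1+1) = sqrt(2) = 1.4142
|z^2| = |z|^2 = (sqrt(2))^2 = 2

|z^2| = 2


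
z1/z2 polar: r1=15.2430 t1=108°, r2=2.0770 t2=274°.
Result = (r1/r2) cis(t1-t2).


r = 15.2430 / 2.0770 = 7.3390
theta = 108° - 274° = -166° = 194° (mod 360)

7.3390 cis(194°)


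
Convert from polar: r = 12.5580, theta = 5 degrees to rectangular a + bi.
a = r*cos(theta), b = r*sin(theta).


a = 12.5580*cos(5°) = 12.5580*0.99619 = 12.5102
b = 12.5580*sin(5°) = 12.5580*0.087156 = 1.0945

12.5102 + 1.0945i


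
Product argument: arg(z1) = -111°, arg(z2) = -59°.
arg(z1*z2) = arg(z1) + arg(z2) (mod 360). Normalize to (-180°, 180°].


arg(z1*z2) = -111° - 59° = -170°
Normalized to (-180°, 180°]: -170°

-170°


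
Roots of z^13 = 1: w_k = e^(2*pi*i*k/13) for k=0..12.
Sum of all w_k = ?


The sum of all 13th roots of unity is 0.
Geometric series: (1 - w^13)/(1 - w) = (1-1)/(1-w) = 0 since w^13 = 1, w ≠ 1.
Alternatively: coefficient of z^12 in z^13 - 1 is 0.

0


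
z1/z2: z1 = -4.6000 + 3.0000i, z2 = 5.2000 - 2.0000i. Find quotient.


Conjugate of z2 = 5.2000 + 2.0000i
Numerator: (-4.6000 + 3.0000i)(5.2000 + 2.0000i) = -29.9200 + 6.4000i
Denominator: 5.2^2 + (-2)^2 = 31.04
Result = (-29.9200 + 6.4000i)/31.04

-0.9639 + 0.2062i


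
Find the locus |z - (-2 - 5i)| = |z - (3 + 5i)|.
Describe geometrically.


Equal distances means the locus is the perpendicular bisector of z1 and z2.
Midpoint = ((-2+3)/2, (-5+5)/2) = (0.5000, 0)

Perpendicular bisector through (0.5000, 0)


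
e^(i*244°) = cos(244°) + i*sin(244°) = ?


cos(244°) = -0.4384
sin(244°) = -0.8988

e^(i*244°) = -0.4384 - 0.8988i


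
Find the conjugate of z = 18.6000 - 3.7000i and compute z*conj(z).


z_bar = 18.6000 + 3.7000i
z*z_bar = 18.6^2 + (-3.7)^2 = 345.96 + 13.69 = 359.65

z_bar = 18.6000 + 3.7000i, z*z_bar = 359.65


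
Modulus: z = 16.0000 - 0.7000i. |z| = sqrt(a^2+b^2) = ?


|z| = sqrt(16^2 + (-0.7)^2) = sqrt(256 + 0.49) = sqrt(256.49) = 16.0153

|z| = 16.0153


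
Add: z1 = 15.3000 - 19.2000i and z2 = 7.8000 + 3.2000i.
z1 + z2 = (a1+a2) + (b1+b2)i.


Real: 15.3 + 7.8 = 23.1
Imag: -19.2 + 3.2 = -16

23.1000 - 16.0000i


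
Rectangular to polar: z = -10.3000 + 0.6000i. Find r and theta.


r = sqrt(106.09+0.36) = sqrt(106.45) = 10.3175
theta = atan2(0.6, -10.3) = 176.6661 degrees

r = 10.3175, theta = 176.6661 degrees


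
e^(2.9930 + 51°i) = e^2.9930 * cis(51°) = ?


e^2.9930 = 19.94543
cos(51°) = 0.62932
sin(51°) = 0.777146
Real = 19.94543*0.62932 = 12.5521
Imag = 19.94543*0.777146 = 15.5005

12.5521 + 15.5005i


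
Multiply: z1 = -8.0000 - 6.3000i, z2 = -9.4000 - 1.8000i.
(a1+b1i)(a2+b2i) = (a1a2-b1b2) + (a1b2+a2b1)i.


Real = -8*(-9.4) - (-6.3)*(-1.8) = 75.2 - 11.34 = 63.86
Imag = -8*(-1.8) - (9.4)*(-6.3) = 14.4 + 59.22 = 73.62

63.8600 + 73.6200i


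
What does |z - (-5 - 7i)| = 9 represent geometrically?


|z - z0| = r is a circle with center z0 and radius r.
Center = (-5, -7), radius = 9

Circle with center (-5, -7) and radius 9


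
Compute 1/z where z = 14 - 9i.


|z|^2 = 196+81 = 277
1/z = (14 + 9i)/277

1/z = 0.0505 + 0.0325i


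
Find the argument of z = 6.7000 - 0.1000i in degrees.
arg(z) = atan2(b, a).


Re = 6.7, Im = -0.1
arg = atan2(-0.1, 6.7) = -0.8551 degrees

arg(z) = -0.8551 degrees


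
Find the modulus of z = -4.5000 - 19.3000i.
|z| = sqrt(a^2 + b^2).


|z| = sqrt((-4.5)^2 + (-19.3)^2) = sqrt(20.25 + 372.49) = sqrt(392.74) = 19.8177

|z| = 19.8177


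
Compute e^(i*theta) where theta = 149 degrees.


cos(149°) = -0.8572
sin(149°) = 0.5150

e^(i*149°) = -0.8572 + 0.5150i


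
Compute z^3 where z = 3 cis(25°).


r^3 = 3^3 = 27
n*theta = 3*25° = 75° = 75° (mod 360)
a = 27*cos(75°) = 6.9881
b = 27*sin(75°) = 26.0800

27 cis(75°) = 6.9881 + 26.0800i


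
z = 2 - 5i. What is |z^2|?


|z| = sqrt(4+25) = sqrt(29) = 5.3852
|z^2| = |z|^2 = (sqrt(29))^2 = 29

|z^2| = 29


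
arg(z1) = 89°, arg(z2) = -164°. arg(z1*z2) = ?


arg(z1*z2) = 89° - 164° = -75°
Normalized to (-180°, 180°]: -75°

-75°


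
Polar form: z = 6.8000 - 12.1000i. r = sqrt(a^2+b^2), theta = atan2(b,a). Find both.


r = sqrt(46.24+146.41) = sqrt(192.65) = 13.8798
theta = atan2(-12.1, 6.8) = -60.6647 degrees

r = 13.8798, theta = -60.6647 degrees


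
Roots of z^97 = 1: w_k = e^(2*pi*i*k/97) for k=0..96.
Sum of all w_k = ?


The sum of all 97th roots of unity is 0.
Geometric series: (1 - w^97)/(1 - w) = (1-1)/(1-w) = 0 since w^97 = 1, w ≠ 1.
Alternatively: coefficient of z^96 in z^97 - 1 is 0.

0


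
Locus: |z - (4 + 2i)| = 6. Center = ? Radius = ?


|z - z0| = r is a circle with center z0 and radius r.
Center = (4, 2), radius = 6

Circle with center (4, 2) and radius 6


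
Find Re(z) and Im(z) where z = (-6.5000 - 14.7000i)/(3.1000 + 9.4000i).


Multiply by conjugate: (-6.5000 - 14.7000i)(3.1000 - 9.4000i) / (3.1^2 + 9.4^2)
Numerator real = -6.5*3.1 - (14.7)*9.4 = -158.33
Numerator imag = -14.7*3.1 - (-6.5)*9.4 = 15.53
Denominator = 97.97
Re(z) = -158.33/97.97 = -1.6161
Im(z) = 15.53/97.97 = 0.1585

Re(z) = -1.6161, Im(z) = 0.1585


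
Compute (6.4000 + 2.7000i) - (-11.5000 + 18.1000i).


Real: 6.4 + 11.5 = 17.9
Imag: 2.7 - 18.1 = -15.4

17.9000 - 15.4000i


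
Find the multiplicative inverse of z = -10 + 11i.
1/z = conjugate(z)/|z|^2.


|z|^2 = 100+121 = 221
1/z = (-10 - 11i)/221

1/z = -0.0452 - 0.0498i


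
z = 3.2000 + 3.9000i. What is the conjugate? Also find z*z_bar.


z_bar = 3.2000 - 3.9000i
z*z_bar = 3.2^2 + 3.9^2 = 10.24 + 15.21 = 25.45

z_bar = 3.2000 - 3.9000i, z*z_bar = 25.45


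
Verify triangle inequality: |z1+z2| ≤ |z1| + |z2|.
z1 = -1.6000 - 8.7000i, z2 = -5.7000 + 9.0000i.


|z1| = sqrt((-1.6)^2 + (-8.7)^2) = sqrt(78.25) = 8.8459
|z2| = sqrt((-5.7)^2 + 9^2) = sqrt(113.49) = 10.6532
z1+z2 = -7.3000 + 0.3000i
|z1+z2| = sqrt(53.38) = 7.3062
|z1|+|z2| = 8.8459 + 10.6532 = 19.4991

|z1+z2| = 7.3062 ≤ |z1|+|z2| = 19.4991 (verified)


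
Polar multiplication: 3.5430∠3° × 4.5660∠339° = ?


r = 3.5430 * 4.5660 = 16.1773
theta = 3° + 339° = 342° = 342° (mod 360)

16.1773 cis(342°)


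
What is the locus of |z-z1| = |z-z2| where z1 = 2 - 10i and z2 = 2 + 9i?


Equal distances means the locus is the perpendicular bisector of z1 and z2.
Midpoint = ((2+2)/2, (-10+9)/2) = (2.0000, -0.5000)

Perpendicular bisector through (2.0000, -0.5000)


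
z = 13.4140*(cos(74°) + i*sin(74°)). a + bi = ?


a = 13.4140*cos(74°) = 13.4140*0.27564 = 3.6974
b = 13.4140*sin(74°) = 13.4140*0.961262 = 12.8944

3.6974 + 12.8944i


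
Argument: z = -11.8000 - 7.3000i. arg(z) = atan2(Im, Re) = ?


Re = -11.8, Im = -7.3
arg = atan2(-7.3, -11.8) = -148.2572 degrees

arg(z) = -148.2572 degrees


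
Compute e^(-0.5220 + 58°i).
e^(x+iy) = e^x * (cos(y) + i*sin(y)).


e^-0.5220 = 0.59333
cos(58°) = 0.5299
sin(58°) = 0.84805
Real = 0.59333*0.5299 = 0.3144
Imag = 0.59333*0.84805 = 0.5032

0.3144 + 0.5032i


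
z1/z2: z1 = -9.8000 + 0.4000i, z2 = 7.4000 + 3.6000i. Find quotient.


Conjugate of z2 = 7.4000 - 3.6000i
Numerator: (-9.8000 + 0.4000i)(7.4000 - 3.6000i) = -71.0800 + 38.2400i
Denominator: 7.4^2 + 3.6^2 = 67.72
Result = (-71.0800 + 38.2400i)/67.72

-1.0496 + 0.5647i


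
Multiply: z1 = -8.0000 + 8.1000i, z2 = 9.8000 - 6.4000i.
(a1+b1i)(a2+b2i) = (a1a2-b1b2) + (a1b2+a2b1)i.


Real = -8*9.8 - 8.1*(-6.4) = -78.4 - (-51.84) = -26.56
Imag = -8*(-6.4) + 9.8*8.1 = 51.2 + 79.38 = 130.58

-26.5600 + 130.5800i


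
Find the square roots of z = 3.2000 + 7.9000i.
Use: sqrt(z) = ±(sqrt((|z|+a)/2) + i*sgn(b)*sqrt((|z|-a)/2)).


|z| = sqrt(10.24+62.41) = 8.5235
sqrt((|z|+a)/2) = sqrt((8.5235+3.2)/2) = sqrt(5.8617) = 2.4211
sqrt((|z|-a)/2) = sqrt((8.5235-3.2)/2) = sqrt(2.6617) = 1.6315

±(2.4211 + 1.6315i) i.e. 2.4211 + 1.6315i and -2.4211 - 1.6315i


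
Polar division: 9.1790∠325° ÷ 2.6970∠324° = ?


r = 9.1790 / 2.6970 = 3.4034
theta = 325° - 324° = 1° = 1° (mod 360)

3.4034 cis(1°)


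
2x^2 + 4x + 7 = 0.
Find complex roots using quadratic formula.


disc = 4^2 - 4*2*7 = 16 - 56 = -40
sqrt(|disc|) = sqrt(40) = 6.3246
Real part = -4/(2*2) = -1.0000
Imag part = 6.3246/(2*2) = 1.5811

-1.0000 ± 1.5811i


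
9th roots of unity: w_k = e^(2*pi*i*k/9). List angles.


The 9th roots of unity are cis(360k/9°) for k=0..8
Angle step = 360/9 = 40°
Primitive root: cis(40°)
Primitive root = 0.7660 + 0.6428i

9 roots at angles: 0°, 40°, 80°, 120°, 160°, 200°, 240°, 280°, 320°


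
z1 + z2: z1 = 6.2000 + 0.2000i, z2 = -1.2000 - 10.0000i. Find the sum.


Real: 6.2 - 1.2 = 5
Imag: 0.2 - 10 = -9.8

5.0000 - 9.8000i


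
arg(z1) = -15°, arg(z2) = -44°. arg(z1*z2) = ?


arg(z1*z2) = -15° - 44° = -59°
Normalized to (-180°, 180°]: -59°

-59°


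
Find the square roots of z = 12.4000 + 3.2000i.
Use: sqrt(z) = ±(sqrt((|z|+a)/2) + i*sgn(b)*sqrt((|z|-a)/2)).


|z| = sqrt(153.76+10.24) = 12.8062
sqrt((|z|+a)/2) = sqrt((12.8062+12.4)/2) = sqrt(12.6031) = 3.5501
sqrt((|z|-a)/2) = sqrt((12.8062-12.4)/2) = sqrt(0.2031) = 0.4507

±(3.5501 + 0.4507i) i.e. 3.5501 + 0.4507i and -3.5501 - 0.4507i


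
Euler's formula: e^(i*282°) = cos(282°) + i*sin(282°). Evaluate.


cos(282°) = 0.2079
sin(282°) = -0.9781

e^(i*282°) = 0.2079 - 0.9781i


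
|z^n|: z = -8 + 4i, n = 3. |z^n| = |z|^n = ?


|z| = sqrt(64+16) = sqrt(80) = 8.9443
|z^3| = |z|^3 = (sqrt(80))^3 = 80*sqrt(80)

|z^3| = 80*sqrt(80) ≈ 715.5418


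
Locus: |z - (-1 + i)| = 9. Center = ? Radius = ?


|z - z0| = r is a circle with center z0 and radius r.
Center = (-1, 1), radius = 9

Circle with center (-1, 1) and radius 9


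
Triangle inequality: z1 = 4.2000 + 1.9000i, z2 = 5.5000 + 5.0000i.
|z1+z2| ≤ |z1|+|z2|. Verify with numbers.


|z1| = sqrt(4.2^2 + 1.9^2) = sqrt(21.25) = 4.6098
|z2| = sqrt(5.5^2 + 5^2) = sqrt(55.25) = 7.4330
z1+z2 = 9.7000 + 6.9000i
|z1+z2| = sqrt(141.7) = 11.9038
|z1|+|z2| = 4.6098 + 7.4330 = 12.0428

|z1+z2| = 11.9038 ≤ |z1|+|z2| = 12.0428 (verified)


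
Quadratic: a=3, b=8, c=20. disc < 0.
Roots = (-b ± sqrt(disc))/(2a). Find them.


disc = 8^2 - 4*3*20 = 64 - 240 = -176
sqrt(|disc|) = sqrt(176) = 13.2665
Real part = -8/(2*3) = -1.3333
Imag part = 13.2665/(2*3) = 2.2111

-1.3333 ± 2.2111i


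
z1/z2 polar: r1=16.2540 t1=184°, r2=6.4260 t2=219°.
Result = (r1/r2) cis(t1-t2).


r = 16.2540 / 6.4260 = 2.5294
theta = 184° - 219° = -35° = 325° (mod 360)

2.5294 cis(325°)


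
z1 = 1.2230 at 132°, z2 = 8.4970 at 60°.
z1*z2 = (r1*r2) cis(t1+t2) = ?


r = 1.2230 * 8.4970 = 10.3918
theta = 132° + 60° = 192° = 192° (mod 360)

10.3918 cis(192°)


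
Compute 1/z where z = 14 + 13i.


|z|^2 = 196+169 = 365
1/z = (14 - 13i)/365

1/z = 0.0384 - 0.0356i


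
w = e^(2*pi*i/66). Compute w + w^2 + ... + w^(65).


With w = e^(2*pi*i/66), all 66 of the 66th roots of unity w^0 = 1, w, ..., w^(65) sum to 0: 1 + w + ... + w^(65) = (1 - w^66)/(1 - w) = 0 since w^66 = 1, w ≠ 1.
Removing the root 1: w + w^2 + ... + w^(65) = 0 - 1 = -1

Sum = -1


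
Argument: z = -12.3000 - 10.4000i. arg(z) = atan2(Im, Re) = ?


Re = -12.3, Im = -10.4
arg = atan2(-10.4, -12.3) = -139.7845 degrees

arg(z) = -139.7845 degrees


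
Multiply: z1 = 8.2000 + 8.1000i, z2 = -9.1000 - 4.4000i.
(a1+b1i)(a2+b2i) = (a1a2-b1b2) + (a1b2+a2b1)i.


Real = 8.2*(-9.1) - 8.1*(-4.4) = -74.62 - (-35.64) = -38.98
Imag = 8.2*(-4.4) - (9.1)*8.1 = -36.08 - (73.71) = -109.79

-38.9800 - 109.7900i


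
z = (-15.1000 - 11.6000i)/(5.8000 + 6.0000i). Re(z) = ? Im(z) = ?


Multiply by conjugate: (-15.1000 - 11.6000i)(5.8000 - 6.0000i) / (5.8^2 + 6^2)
Numerator real = -15.1*5.8 - (11.6)*6 = -157.18
Numerator imag = -11.6*5.8 - (-15.1)*6 = 23.32
Denominator = 69.64
Re(z) = -157.18/69.64 = -2.2570
Im(z) = 23.32/69.64 = 0.3349

Re(z) = -2.2570, Im(z) = 0.3349


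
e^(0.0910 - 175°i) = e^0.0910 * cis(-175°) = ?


e^0.0910 = 1.0953
cos(-175°) = -0.9962
sin(-175°) = -0.0872
Real = 1.0953*(-0.9962) = -1.0911
Imag = 1.0953*(-0.0872) = -0.0955

-1.0911 - 0.0955i


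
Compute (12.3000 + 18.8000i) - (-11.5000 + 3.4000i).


Real: 12.3 + 11.5 = 23.8
Imag: 18.8 - 3.4 = 15.4

23.8000 + 15.4000i


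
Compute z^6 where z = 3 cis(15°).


r^6 = 3^6 = 729
n*theta = 6*15° = 90° = 90° (mod 360)
a = 729*cos(90°) = 0
b = 729*sin(90°) = 729.0000

729 cis(90°) = 0 + 729.0000i


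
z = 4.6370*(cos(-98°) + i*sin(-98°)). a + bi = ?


a = 4.6370*cos(-98°) = 4.6370*(-0.13917) = -0.6453
b = 4.6370*sin(-98°) = 4.6370*(-0.99027) = -4.5919

-0.6453 - 4.5919i


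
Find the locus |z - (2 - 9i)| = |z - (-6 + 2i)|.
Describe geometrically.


Equal distances means the locus is the perpendicular bisector of z1 and z2.
Midpoint = ((2+(-6))/2, (-9+2)/2) = (-2.0000, -3.5000)

Perpendicular bisector through (-2.0000, -3.5000)


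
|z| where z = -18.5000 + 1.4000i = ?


|z| = sqrt((-18.5)^2 + 1.4^2) = sqrt(342.25 + 1.96) = sqrt(344.21) = 18.5529

|z| = 18.5529


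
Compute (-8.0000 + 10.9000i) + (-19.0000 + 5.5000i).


Real: -8 - 19 = -27
Imag: 10.9 + 5.5 = 16.4

-27.0000 + 16.4000i


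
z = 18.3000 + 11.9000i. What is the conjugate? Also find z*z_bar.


z_bar = 18.3000 - 11.9000i
z*z_bar = 18.3^2 + 11.9^2 = 334.89 + 141.61 = 476.5

z_bar = 18.3000 - 11.9000i, z*z_bar = 476.5


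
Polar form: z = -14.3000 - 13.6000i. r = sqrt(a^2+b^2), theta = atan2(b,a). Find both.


r = sqrt(204.49+184.96) = sqrt(389.45) = 19.7345
theta = atan2(-13.6, -14.3) = -136.4372 degrees

r = 19.7345, theta = -136.4372 degrees


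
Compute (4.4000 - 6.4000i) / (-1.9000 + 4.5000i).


Conjugate of z2 = -1.9000 - 4.5000i
Numerator: (4.4000 - 6.4000i)(-1.9000 - 4.5000i) = -37.1600 - 7.6400i
Denominator: (-1.9)^2 + 4.5^2 = 23.86
Result = (-37.1600 - 7.6400i)/23.86

-1.5574 - 0.3202i


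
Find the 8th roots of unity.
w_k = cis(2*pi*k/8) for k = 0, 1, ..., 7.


The 8th roots of unity are cis(360k/8°) for k=0..7
Angle step = 360/8 = 45°
Primitive root: cis(45°)
Primitive root = 0.7071 + 0.7071i

8 roots at angles: 0°, 45°, 90°, 135°, 180°, 225°, 270°, 315°


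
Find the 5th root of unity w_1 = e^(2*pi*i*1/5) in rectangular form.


Angle = 360*1/5 = 72°
a = cos(72°) = 0.3090
b = sin(72°) = 0.9511

0.3090 + 0.9511i


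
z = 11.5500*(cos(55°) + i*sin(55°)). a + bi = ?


a = 11.5500*cos(55°) = 11.5500*0.57358 = 6.6248
b = 11.5500*sin(55°) = 11.5500*0.81915 = 9.4612

6.6248 + 9.4612i


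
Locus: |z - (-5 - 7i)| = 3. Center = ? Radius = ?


|z - z0| = r is a circle with center z0 and radius r.
Center = (-5, -7), radius = 3

Circle with center (-5, -7) and radius 3


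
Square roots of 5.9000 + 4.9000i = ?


|z| = sqrt(34.81+24.01) = 7.6694
sqrt((|z|+a)/2) = sqrt((7.6694+5.9)/2) = sqrt(6.7847) = 2.6047
sqrt((|z|-a)/2) = sqrt((7.6694-5.9)/2) = sqrt(0.8847) = 0.9406

±(2.6047 + 0.9406i) i.e. 2.6047 + 0.9406i and -2.6047 - 0.9406i


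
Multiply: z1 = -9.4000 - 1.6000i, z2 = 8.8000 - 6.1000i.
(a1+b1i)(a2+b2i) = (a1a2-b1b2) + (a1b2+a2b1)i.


Real = -9.4*8.8 - (-1.6)*(-6.1) = -82.72 - 9.76 = -92.48
Imag = -9.4*(-6.1) + 8.8*(-1.6) = 57.34 - (14.08) = 43.26

-92.4800 + 43.2600i


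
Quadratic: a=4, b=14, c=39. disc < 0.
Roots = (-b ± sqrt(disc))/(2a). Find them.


disc = 14^2 - 4*4*39 = 196 - 624 = -428
sqrt(|disc|) = sqrt(428) = 20.6882
Real part = -14/(2*4) = -1.7500
Imag part = 20.6882/(2*4) = 2.5860

-1.7500 ± 2.5860i


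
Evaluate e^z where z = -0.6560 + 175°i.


e^-0.6560 = 0.5189
cos(175°) = -0.9962
sin(175°) = 0.0872
Real = 0.5189*(-0.9962) = -0.5169
Imag = 0.5189*0.0872 = 0.0452

-0.5169 + 0.0452i


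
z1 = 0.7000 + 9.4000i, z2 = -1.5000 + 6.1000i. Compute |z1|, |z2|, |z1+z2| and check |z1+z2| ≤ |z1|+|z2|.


|z1| = sqrt(0.7^2 + 9.4^2) = sqrt(88.85) = 9.4260
|z2| = sqrt((-1.5)^2 + 6.1^2) = sqrt(39.46) = 6.2817
z1+z2 = -0.8000 + 15.5000i
|z1+z2| = sqrt(240.89) = 15.5206
|z1|+|z2| = 9.4260 + 6.2817 = 15.7077

|z1+z2| = 15.5206 ≤ |z1|+|z2| = 15.7077 (verified)


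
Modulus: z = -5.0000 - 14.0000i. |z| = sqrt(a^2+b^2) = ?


|z| = sqrt((-5)^2 + (-14)^2) = sqrt(25 + 196) = sqrt(221) = 14.8661

|z| = 14.8661


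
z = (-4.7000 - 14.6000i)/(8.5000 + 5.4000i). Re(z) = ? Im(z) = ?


Multiply by conjugate: (-4.7000 - 14.6000i)(8.5000 - 5.4000i) / (8.5^2 + 5.4^2)
Numerator real = -4.7*8.5 - (14.6)*5.4 = -118.79
Numerator imag = -14.6*8.5 - (-4.7)*5.4 = -98.72
Denominator = 101.41
Re(z) = -118.79/101.41 = -1.1714
Im(z) = -98.72/101.41 = -0.9735

Re(z) = -1.1714, Im(z) = -0.9735


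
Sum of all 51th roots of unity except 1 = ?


With w = e^(2*pi*i/51), all 51 of the 51th roots of unity w^0 = 1, w, ..., w^(50) sum to 0: 1 + w + ... + w^(50) = (1 - w^51)/(1 - w) = 0 since w^51 = 1, w ≠ 1.
Removing the root 1: w + w^2 + ... + w^(50) = 0 - 1 = -1

Sum = -1


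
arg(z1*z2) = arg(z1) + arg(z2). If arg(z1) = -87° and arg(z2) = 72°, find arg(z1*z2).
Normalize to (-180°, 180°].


arg(z1*z2) = -87° + 72° = -15°
Normalized to (-180°, 180°]: -15°

-15°


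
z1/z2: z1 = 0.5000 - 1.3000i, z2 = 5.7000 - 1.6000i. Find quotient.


Conjugate of z2 = 5.7000 + 1.6000i
Numerator: (0.5000 - 1.3000i)(5.7000 + 1.6000i) = 4.9300 - 6.6100i
Denominator: 5.7^2 + (-1.6)^2 = 35.05
Result = (4.9300 - 6.6100i)/35.05

0.1407 - 0.1886i


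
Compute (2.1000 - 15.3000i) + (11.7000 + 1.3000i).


Real: 2.1 + 11.7 = 13.8
Imag: -15.3 + 1.3 = -14

13.8000 - 14.0000i


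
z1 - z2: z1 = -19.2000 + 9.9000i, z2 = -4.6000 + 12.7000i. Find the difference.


Real: -19.2 + 4.6 = -14.6
Imag: 9.9 - 12.7 = -2.8

-14.6000 - 2.8000i


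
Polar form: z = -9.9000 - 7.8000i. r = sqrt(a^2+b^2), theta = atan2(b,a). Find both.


r = sqrt(98.01+60.84) = sqrt(158.85) = 12.6036
theta = atan2(-7.8, -9.9) = -141.7662 degrees

r = 12.6036, theta = -141.7662 degrees


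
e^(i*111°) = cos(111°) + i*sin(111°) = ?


cos(111°) = -0.3584
sin(111°) = 0.9336

e^(i*111°) = -0.3584 + 0.9336i


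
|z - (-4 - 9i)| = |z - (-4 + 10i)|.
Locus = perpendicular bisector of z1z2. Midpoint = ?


Equal distances means the locus is the perpendicular bisector of z1 and z2.
Midpoint = ((-4+(-4))/2, (-9+10)/2) = (-4.0000, 0.5000)

Perpendicular bisector through (-4.0000, 0.5000)


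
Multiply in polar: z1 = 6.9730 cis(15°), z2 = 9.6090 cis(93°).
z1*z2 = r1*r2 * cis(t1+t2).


r = 6.9730 * 9.6090 = 67.0036
theta = 15° + 93° = 108° = 108° (mod 360)

67.0036 cis(108°)


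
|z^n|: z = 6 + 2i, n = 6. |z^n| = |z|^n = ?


|z| = sqrt(36+4) = sqrt(40) = 6.3246
|z^6| = |z|^6 = (sqrt(40))^6 = 40^3 = 64000

|z^6| = 64000


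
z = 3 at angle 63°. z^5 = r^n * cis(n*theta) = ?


r^5 = 3^5 = 243
n*theta = 5*63° = 315° = 315° (mod 360)
a = 243*cos(315°) = 171.8269
b = 243*sin(315°) = -171.8269

243 cis(315°) = 171.8269 - 171.8269i


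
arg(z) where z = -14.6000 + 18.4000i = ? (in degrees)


Re = -14.6, Im = 18.4
arg = atan2(18.4, -14.6) = 128.4312 degrees

arg(z) = 128.4312 degrees


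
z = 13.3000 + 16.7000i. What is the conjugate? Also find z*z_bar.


z_bar = 13.3000 - 16.7000i
z*z_bar = 13.3^2 + 16.7^2 = 176.89 + 278.89 = 455.78

z_bar = 13.3000 - 16.7000i, z*z_bar = 455.78


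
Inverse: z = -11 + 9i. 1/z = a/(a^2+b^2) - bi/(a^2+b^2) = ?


|z|^2 = 121+81 = 202
1/z = (-11 - 9i)/202

1/z = -0.0545 - 0.0446i


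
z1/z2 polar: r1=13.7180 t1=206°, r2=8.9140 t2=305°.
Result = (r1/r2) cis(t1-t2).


r = 13.7180 / 8.9140 = 1.5389
theta = 206° - 305° = -99° = 261° (mod 360)

1.5389 cis(261°)


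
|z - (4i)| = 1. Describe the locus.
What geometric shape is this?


|z - z0| = r is a circle with center z0 and radius r.
Center = (0, 4), radius = 1

Circle with center (0, 4) and radius 1


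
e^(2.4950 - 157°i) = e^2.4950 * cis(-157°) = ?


e^2.4950 = 12.1217
cos(-157°) = -0.920505
sin(-157°) = -0.39073
Real = 12.1217*(-0.920505) = -11.1581
Imag = 12.1217*(-0.39073) = -4.7363

-11.1581 - 4.7363i


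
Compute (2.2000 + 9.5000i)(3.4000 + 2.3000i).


Real = 2.2*3.4 - 9.5*2.3 = 7.48 - 21.85 = -14.37
Imag = 2.2*2.3 + 3.4*9.5 = 5.06 + 32.3 = 37.36

-14.3700 + 37.3600i


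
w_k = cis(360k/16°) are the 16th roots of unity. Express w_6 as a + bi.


Angle = 360*6/16 = 135°
a = cos(135°) = -0.7071
b = sin(135°) = 0.7071

-0.7071 + 0.7071i


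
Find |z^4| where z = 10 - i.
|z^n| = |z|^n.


|z| = sqrt(100+1) = sqrt(101) = 10.0499
|z^4| = |z|^4 = (sqrt(101))^4 = 101^2 = 10201

|z^4| = 10201


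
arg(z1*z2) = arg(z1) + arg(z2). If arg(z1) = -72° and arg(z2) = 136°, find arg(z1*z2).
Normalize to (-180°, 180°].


arg(z1*z2) = -72° + 136° = 64°
Normalized to (-180°, 180°]: 64°

64°


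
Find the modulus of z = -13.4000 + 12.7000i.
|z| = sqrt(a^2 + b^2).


|z| = sqrt((-13.4)^2 + 12.7^2) = sqrt(179.56 + 161.29) = sqrt(340.85) = 18.4621

|z| = 18.4621


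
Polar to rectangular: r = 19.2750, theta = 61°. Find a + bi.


a = 19.2750*cos(61°) = 19.2750*0.48481 = 9.3447
b = 19.2750*sin(61°) = 19.2750*0.87462 = 16.8583

9.3447 + 16.8583i


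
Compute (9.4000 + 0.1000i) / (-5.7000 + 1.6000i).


Conjugate of z2 = -5.7000 - 1.6000i
Numerator: (9.4000 + 0.1000i)(-5.7000 - 1.6000i) = -53.4200 - 15.6100i
Denominator: (-5.7)^2 + 1.6^2 = 35.05
Result = (-53.4200 - 15.6100i)/35.05

-1.5241 - 0.4454i


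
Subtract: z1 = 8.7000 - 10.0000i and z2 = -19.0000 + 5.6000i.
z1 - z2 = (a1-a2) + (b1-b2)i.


Real: 8.7 + 19 = 27.7
Imag: -10 - 5.6 = -15.6

27.7000 - 15.6000i


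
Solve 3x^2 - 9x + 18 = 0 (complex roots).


disc = (-9)^2 - 4*3*18 = 81 - 216 = -135
sqrt(|disc|) = sqrt(135) = 11.6190
Real part = 9/(2*3) = 1.5000
Imag part = 11.6190/(2*3) = 1.9365

1.5000 ± 1.9365i


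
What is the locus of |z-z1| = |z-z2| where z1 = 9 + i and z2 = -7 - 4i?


Equal distances means the locus is the perpendicular bisector of z1 and z2.
Midpoint = ((9+(-7))/2, (1+(-4))/2) = (1.0000, -1.5000)

Perpendicular bisector through (1.0000, -1.5000)


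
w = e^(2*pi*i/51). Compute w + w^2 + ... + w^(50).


With w = e^(2*pi*i/51), all 51 of the 51th roots of unity w^0 = 1, w, ..., w^(50) sum to 0: 1 + w + ... + w^(50) = (1 - w^51)/(1 - w) = 0 since w^51 = 1, w ≠ 1.
Removing the root 1: w + w^2 + ... + w^(50) = 0 - 1 = -1

Sum = -1


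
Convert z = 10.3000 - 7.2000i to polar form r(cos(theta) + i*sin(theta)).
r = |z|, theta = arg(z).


r = sqrt(106.09+51.84) = sqrt(157.93) = 12.5670
theta = atan2(-7.2, 10.3) = -34.9547 degrees

r = 12.5670, theta = -34.9547 degrees


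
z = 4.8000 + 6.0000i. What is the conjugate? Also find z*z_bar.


z_bar = 4.8000 - 6.0000i
z*z_bar = 4.8^2 + 6^2 = 23.04 + 36 = 59.04

z_bar = 4.8000 - 6.0000i, z*z_bar = 59.04


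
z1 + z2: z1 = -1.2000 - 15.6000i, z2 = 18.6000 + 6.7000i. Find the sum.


Real: -1.2 + 18.6 = 17.4
Imag: -15.6 + 6.7 = -8.9

17.4000 - 8.9000i


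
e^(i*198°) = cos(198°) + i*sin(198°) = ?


cos(198°) = -0.9511
sin(198°) = -0.3090

e^(i*198°) = -0.9511 - 0.3090i


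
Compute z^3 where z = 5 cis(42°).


r^3 = 5^3 = 125
n*theta = 3*42° = 126° = 126° (mod 360)
a = 125*cos(126°) = -73.4732
b = 125*sin(126°) = 101.1271

125 cis(126°) = -73.4732 + 101.1271i


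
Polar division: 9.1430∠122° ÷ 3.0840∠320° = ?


r = 9.1430 / 3.0840 = 2.9647
theta = 122° - 320° = -198° = 162° (mod 360)

2.9647 cis(162°)


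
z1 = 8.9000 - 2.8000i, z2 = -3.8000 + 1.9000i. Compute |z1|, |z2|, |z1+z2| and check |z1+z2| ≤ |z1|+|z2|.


|z1| = sqrt(8.9^2 + (-2.8)^2) = sqrt(87.05) = 9.3301
|z2| = sqrt((-3.8)^2 + 1.9^2) = sqrt(18.05) = 4.2485
z1+z2 = 5.1000 - 0.9000i
|z1+z2| = sqrt(26.82) = 5.1788
|z1|+|z2| = 9.3301 + 4.2485 = 13.5786

|z1+z2| = 5.1788 ≤ |z1|+|z2| = 13.5786 (verified)


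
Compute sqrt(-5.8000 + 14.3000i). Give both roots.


|z| = sqrt(33.64+204.49) = 15.4315
sqrt((|z|+a)/2) = sqrt((15.4315+(-5.8))/2) = sqrt(4.8157) = 2.1945
sqrt((|z|-a)/2) = sqrt((15.4315-(-5.8))/2) = sqrt(10.6157) = 3.2582

±(2.1945 + 3.2582i) i.e. 2.1945 + 3.2582i and -2.1945 - 3.2582i


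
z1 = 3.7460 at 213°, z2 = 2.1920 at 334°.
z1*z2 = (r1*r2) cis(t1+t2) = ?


r = 3.7460 * 2.1920 = 8.2112
theta = 213° + 334° = 547° = 187° (mod 360)

8.2112 cis(187°)


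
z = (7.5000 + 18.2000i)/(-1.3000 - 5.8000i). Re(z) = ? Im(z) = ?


Multiply by conjugate: (7.5000 + 18.2000i)(-1.3000 + 5.8000i) / ((-1.3)^2 + (-5.8)^2)
Numerator real = 7.5*(-1.3) + 18.2*(-5.8) = -115.31
Numerator imag = 18.2*(-1.3) - 7.5*(-5.8) = 19.84
Denominator = 35.33
Re(z) = -115.31/35.33 = -3.2638
Im(z) = 19.84/35.33 = 0.5616

Re(z) = -3.2638, Im(z) = 0.5616


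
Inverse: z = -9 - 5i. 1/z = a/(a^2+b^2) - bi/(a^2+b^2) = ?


|z|^2 = 81+25 = 106
1/z = (-9 + 5i)/106

1/z = -0.0849 + 0.0472i


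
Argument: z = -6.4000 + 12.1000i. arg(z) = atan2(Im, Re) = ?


Re = -6.4, Im = 12.1
arg = atan2(12.1, -6.4) = 117.8755 degrees

arg(z) = 117.8755 degrees


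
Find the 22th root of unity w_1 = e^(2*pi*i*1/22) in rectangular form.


Angle = 360*1/22 = 16.3636°
a = cos(16.3636°) = 0.9595
b = sin(16.3636°) = 0.2817

0.9595 + 0.2817i


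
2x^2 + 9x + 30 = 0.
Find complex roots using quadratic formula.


disc = 9^2 - 4*2*30 = 81 - 240 = -159
sqrt(|disc|) = sqrt(159) = 12.6095
Real part = -9/(2*2) = -2.2500
Imag part = 12.6095/(2*2) = 3.1524

-2.2500 ± 3.1524i


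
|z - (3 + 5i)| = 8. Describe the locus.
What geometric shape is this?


|z - z0| = r is a circle with center z0 and radius r.
Center = (3, 5), radius = 8

Circle with center (3, 5) and radius 8


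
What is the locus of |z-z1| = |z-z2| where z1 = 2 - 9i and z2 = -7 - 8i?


Equal distances means the locus is the perpendicular bisector of z1 and z2.
Midpoint = ((2+(-7))/2, (-9+(-8))/2) = (-2.5000, -8.5000)

Perpendicular bisector through (-2.5000, -8.5000)


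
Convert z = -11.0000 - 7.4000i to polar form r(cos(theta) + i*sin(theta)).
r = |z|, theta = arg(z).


r = sqrt(121+54.76) = sqrt(175.76) = 13.2575
theta = atan2(-7.4, -11) = -146.0702 degrees

r = 13.2575, theta = -146.0702 degrees


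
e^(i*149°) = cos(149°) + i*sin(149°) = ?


cos(149°) = -0.8572
sin(149°) = 0.5150

e^(i*149°) = -0.8572 + 0.5150i


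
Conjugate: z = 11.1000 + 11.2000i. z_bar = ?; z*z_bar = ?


z_bar = 11.1000 - 11.2000i
z*z_bar = 11.1^2 + 11.2^2 = 123.21 + 125.44 = 248.65

z_bar = 11.1000 - 11.2000i, z*z_bar = 248.65


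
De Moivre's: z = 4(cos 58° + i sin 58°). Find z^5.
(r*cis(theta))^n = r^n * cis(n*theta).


r^5 = 4^5 = 1024
n*theta = 5*58° = 290° = 290° (mod 360)
a = 1024*cos(290°) = 350.2286
b = 1024*sin(290°) = -962.2452

1024 cis(290°) = 350.2286 - 962.2452i


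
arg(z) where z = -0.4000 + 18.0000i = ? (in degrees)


Re = -0.4, Im = 18
arg = atan2(18, -0.4) = 91.2730 degrees

arg(z) = 91.2730 degrees


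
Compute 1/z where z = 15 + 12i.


|z|^2 = 225+144 = 369
1/z = (15 - 12i)/369

1/z = 0.0407 - 0.0325i


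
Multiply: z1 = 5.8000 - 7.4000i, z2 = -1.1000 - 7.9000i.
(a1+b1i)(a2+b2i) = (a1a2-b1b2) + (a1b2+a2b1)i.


Real = 5.8*(-1.1) - (-7.4)*(-7.9) = -6.38 - 58.46 = -64.84
Imag = 5.8*(-7.9) - (1.1)*(-7.4) = -45.82 + 8.14 = -37.68

-64.8400 - 37.6800i


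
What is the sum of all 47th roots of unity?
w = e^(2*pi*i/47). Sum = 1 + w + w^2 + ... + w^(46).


The sum of all 47th roots of unity is 0.
Geometric series: (1 - w^47)/(1 - w) = (1-1)/(1-w) = 0 since w^47 = 1, w ≠ 1.
Alternatively: coefficient of z^46 in z^47 - 1 is 0.

0


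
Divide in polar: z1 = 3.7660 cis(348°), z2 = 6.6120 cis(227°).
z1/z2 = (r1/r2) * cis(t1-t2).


r = 3.7660 / 6.6120 = 0.5696
theta = 348° - 227° = 121° = 121° (mod 360)

0.5696 cis(121°)


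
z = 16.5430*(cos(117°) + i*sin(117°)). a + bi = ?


a = 16.5430*cos(117°) = 16.5430*(-0.45399) = -7.5104
b = 16.5430*sin(117°) = 16.5430*0.891007 = 14.7399

-7.5104 + 14.7399i


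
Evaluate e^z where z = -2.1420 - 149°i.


e^-2.1420 = 0.1174
cos(-149°) = -0.8572
sin(-149°) = -0.515
Real = 0.1174*(-0.8572) = -0.1006
Imag = 0.1174*(-0.515) = -0.0605

-0.1006 - 0.0605i


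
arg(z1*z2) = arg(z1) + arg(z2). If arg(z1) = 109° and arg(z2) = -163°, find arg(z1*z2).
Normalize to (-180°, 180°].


arg(z1*z2) = 109° - 163° = -54°
Normalized to (-180°, 180°]: -54°

-54°


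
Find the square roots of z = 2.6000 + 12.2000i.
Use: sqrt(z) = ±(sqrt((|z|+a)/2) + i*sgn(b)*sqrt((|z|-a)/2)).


|z| = sqrt(6.76+148.84) = 12.4740
sqrt((|z|+a)/2) = sqrt((12.4740+2.6)/2) = sqrt(7.5370) = 2.7454
sqrt((|z|-a)/2) = sqrt((12.4740-2.6)/2) = sqrt(4.9370) = 2.2219

±(2.7454 + 2.2219i) i.e. 2.7454 + 2.2219i and -2.7454 - 2.2219i


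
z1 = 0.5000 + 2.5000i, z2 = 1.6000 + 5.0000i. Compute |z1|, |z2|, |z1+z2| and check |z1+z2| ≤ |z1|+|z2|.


|z1| = sqrt(0.5^2 + 2.5^2) = sqrt(6.5) = 2.5495
|z2| = sqrt(1.6^2 + 5^2) = sqrt(27.56) = 5.2498
z1+z2 = 2.1000 + 7.5000i
|z1+z2| = sqrt(60.66) = 7.7885
|z1|+|z2| = 2.5495 + 5.2498 = 7.7993

|z1+z2| = 7.7885 ≤ |z1|+|z2| = 7.7993 (verified)


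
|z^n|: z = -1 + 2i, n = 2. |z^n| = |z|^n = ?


|z| = sqrt(1+4) = sqrt(5) = 2.2361
|z^2| = |z|^2 = (sqrt(5))^2 = 5

|z^2| = 5


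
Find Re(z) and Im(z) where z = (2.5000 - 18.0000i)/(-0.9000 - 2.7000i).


Multiply by conjugate: (2.5000 - 18.0000i)(-0.9000 + 2.7000i) / ((-0.9)^2 + (-2.7)^2)
Numerator real = 2.5*(-0.9) - (18)*(-2.7) = 46.35
Numerator imag = -18*(-0.9) - 2.5*(-2.7) = 22.95
Denominator = 8.1
Re(z) = 46.35/8.1 = 5.7222
Im(z) = 22.95/8.1 = 2.8333

Re(z) = 5.7222, Im(z) = 2.8333


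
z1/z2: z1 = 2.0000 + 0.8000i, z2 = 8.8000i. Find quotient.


Conjugate of z2 = -8.8000i
Numerator: (2.0000 + 0.8000i)(-8.8000i) = 7.0400 - 17.6000i
Denominator: 0^2 + 8.8^2 = 77.44
Result = (7.0400 - 17.6000i)/77.44

0.0909 - 0.2273i


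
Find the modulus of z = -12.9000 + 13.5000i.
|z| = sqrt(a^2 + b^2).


|z| = sqrt((-12.9)^2 + 13.5^2) = sqrt(166.41 + 182.25) = sqrt(348.66) = 18.6724

|z| = 18.6724


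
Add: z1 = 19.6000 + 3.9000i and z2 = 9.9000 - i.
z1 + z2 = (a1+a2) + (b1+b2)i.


Real: 19.6 + 9.9 = 29.5
Imag: 3.9 - 1 = 2.9

29.5000 + 2.9000i


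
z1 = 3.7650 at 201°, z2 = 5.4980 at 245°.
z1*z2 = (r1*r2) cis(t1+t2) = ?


r = 3.7650 * 5.4980 = 20.7000
theta = 201° + 245° = 446° = 86° (mod 360)

20.7000 cis(86°)


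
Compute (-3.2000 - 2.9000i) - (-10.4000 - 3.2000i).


Real: -3.2 + 10.4 = 7.2
Imag: -2.9 + 3.2 = 0.3

7.2000 + 0.3000i


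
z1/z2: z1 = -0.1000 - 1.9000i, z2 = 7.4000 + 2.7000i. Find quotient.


Conjugate of z2 = 7.4000 - 2.7000i
Numerator: (-0.1000 - 1.9000i)(7.4000 - 2.7000i) = -5.8700 - 13.7900i
Denominator: 7.4^2 + 2.7^2 = 62.05
Result = (-5.8700 - 13.7900i)/62.05

-0.0946 - 0.2222i


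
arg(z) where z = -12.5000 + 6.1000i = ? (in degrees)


Re = -12.5, Im = 6.1
arg = atan2(6.1, -12.5) = 153.9876 degrees

arg(z) = 153.9876 degrees


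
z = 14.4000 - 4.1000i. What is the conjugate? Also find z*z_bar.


z_bar = 14.4000 + 4.1000i
z*z_bar = 14.4^2 + (-4.1)^2 = 207.36 + 16.81 = 224.17

z_bar = 14.4000 + 4.1000i, z*z_bar = 224.17


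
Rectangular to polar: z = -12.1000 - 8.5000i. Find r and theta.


r = sqrt(146.41+72.25) = sqrt(218.66) = 14.7872
theta = atan2(-8.5, -12.1) = -144.9128 degrees

r = 14.7872, theta = -144.9128 degrees


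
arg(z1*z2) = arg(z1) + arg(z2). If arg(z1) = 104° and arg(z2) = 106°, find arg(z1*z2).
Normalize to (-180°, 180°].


arg(z1*z2) = 104° + 106° = 210°
Normalized to (-180°, 180°]: -150°

-150°


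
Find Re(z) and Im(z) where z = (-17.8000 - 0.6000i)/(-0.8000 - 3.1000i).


Multiply by conjugate: (-17.8000 - 0.6000i)(-0.8000 + 3.1000i) / ((-0.8)^2 + (-3.1)^2)
Numerator real = -17.8*(-0.8) - (0.6)*(-3.1) = 16.1
Numerator imag = -0.6*(-0.8) - (-17.8)*(-3.1) = -54.7
Denominator = 10.25
Re(z) = 16.1/10.25 = 1.5707
Im(z) = -54.7/10.25 = -5.3366

Re(z) = 1.5707, Im(z) = -5.3366


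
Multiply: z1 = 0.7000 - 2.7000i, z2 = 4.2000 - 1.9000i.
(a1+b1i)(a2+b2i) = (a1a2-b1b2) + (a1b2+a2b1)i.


Real = 0.7*4.2 - (-2.7)*(-1.9) = 2.94 - 5.13 = -2.19
Imag = 0.7*(-1.9) + 4.2*(-2.7) = -1.33 - (11.34) = -12.67

-2.1900 - 12.6700i


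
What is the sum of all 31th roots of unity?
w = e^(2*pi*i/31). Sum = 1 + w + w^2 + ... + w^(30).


The sum of all 31th roots of unity is 0.
Geometric series: (1 - w^31)/(1 - w) = (1-1)/(1-w) = 0 since w^31 = 1, w ≠ 1.
Alternatively: coefficient of z^30 in z^31 - 1 is 0.

0


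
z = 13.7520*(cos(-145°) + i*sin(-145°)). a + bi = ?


a = 13.7520*cos(-145°) = 13.7520*(-0.81915) = -11.2650
b = 13.7520*sin(-145°) = 13.7520*(-0.573576) = -7.8878

-11.2650 - 7.8878i


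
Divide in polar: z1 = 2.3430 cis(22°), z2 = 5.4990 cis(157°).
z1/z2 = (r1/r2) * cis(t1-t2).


r = 2.3430 / 5.4990 = 0.4261
theta = 22° - 157° = -135° = 225° (mod 360)

0.4261 cis(225°)


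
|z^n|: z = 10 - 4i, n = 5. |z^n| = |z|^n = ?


|z| = sqrt(100+16) = sqrt(116) = 10.7703
|z^5| = |z|^5 = (sqrt(116))^5 = 116^2 * sqrt(116) = 13456*sqrt(116)

|z^5| = 13456*sqrt(116) ≈ 144925.5553


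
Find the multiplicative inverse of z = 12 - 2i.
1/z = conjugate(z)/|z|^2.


|z|^2 = 144+4 = 148
1/z = (12 + 2i)/148

1/z = 0.0811 + 0.0135i


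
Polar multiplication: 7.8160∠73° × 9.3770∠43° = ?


r = 7.8160 * 9.3770 = 73.2906
theta = 73° + 43° = 116° = 116° (mod 360)

73.2906 cis(116°)


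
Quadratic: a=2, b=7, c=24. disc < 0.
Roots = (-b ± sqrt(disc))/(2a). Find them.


disc = 7^2 - 4*2*24 = 49 - 192 = -143
sqrt(|disc|) = sqrt(143) = 11.9583
Real part = -7/(2*2) = -1.7500
Imag part = 11.9583/(2*2) = 2.9896

-1.7500 ± 2.9896i


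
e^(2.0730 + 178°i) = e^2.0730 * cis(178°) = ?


e^2.0730 = 7.9486
cos(178°) = -0.9994
sin(178°) = 0.0349
Real = 7.9486*(-0.9994) = -7.9438
Imag = 7.9486*0.0349 = 0.2774

-7.9438 + 0.2774i


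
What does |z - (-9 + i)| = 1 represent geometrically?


|z - z0| = r is a circle with center z0 and radius r.
Center = (-9, 1), radius = 1

Circle with center (-9, 1) and radius 1
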